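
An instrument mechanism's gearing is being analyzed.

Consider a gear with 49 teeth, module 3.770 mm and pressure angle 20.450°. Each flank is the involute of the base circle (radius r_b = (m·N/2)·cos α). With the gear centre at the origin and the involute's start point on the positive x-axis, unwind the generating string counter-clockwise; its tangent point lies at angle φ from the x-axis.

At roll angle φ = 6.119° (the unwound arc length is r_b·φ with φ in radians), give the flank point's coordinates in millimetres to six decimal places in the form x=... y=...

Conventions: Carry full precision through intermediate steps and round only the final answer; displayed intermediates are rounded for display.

x=87.036055 y=0.035099

topology: single-mesh involute geometry — m = 3.770, N = 49
pitch radius r_p = m·N/2 = 3.770·49/2 = 92.365000
base radius r_b = r_p·cos α = 92.365000·cos 20.450° = 86.543922
roll angle φ = 6.119° = 0.10679670 rad
x = r_b·(cos φ + φ·sin φ) = 87.036055
y = r_b·(sin φ − φ·cos φ) = 0.035099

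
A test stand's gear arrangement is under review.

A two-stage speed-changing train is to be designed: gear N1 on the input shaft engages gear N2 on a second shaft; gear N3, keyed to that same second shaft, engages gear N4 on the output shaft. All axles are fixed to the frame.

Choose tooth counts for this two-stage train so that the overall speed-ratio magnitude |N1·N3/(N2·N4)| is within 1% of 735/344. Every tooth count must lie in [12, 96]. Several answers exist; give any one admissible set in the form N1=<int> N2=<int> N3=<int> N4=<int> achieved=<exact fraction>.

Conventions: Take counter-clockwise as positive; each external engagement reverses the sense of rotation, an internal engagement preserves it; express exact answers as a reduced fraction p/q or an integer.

N1=21 N2=16 N3=70 N4=43 achieved=735/344

2-stage fixed-axis compound train for ratio 735/344
target = 735/344 in lowest terms: an exact hit needs N1·N3 = k·735 and N2·N4 = k·344 for one integer k, every count in [12, 96]; additionally prefer no 1:1 stage (N1 ≠ N2, N3 ≠ N4)
k = 1: no 1:1-free in-range split of k·735 and k·344 into factor pairs; take k = 2
k = 2: N1·N3 = 1470 = 21·70, N2·N4 = 688 = 16·43
achieved = 21·70/(16·43) = 735/344; |achieved − target| = 0 ≤ 147/6880 ✓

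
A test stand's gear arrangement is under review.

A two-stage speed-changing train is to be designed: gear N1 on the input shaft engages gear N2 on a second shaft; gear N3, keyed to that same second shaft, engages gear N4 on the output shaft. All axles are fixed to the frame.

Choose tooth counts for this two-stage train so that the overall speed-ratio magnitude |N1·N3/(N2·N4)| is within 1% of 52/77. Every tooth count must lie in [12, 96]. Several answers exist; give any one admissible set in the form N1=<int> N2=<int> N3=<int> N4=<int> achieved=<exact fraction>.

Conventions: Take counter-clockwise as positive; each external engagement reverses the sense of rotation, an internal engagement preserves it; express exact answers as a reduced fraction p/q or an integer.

N1=13 N2=14 N3=16 N4=22 achieved=52/77

class = fixed-axis compound train [2-stage, 52/77 wanted]
target = 52/77 in lowest terms: an exact hit needs N1·N3 = k·52 and N2·N4 = k·77 for one integer k, every count in [12, 96]; additionally prefer no 1:1 stage (N1 ≠ N2, N3 ≠ N4)
k = 1…3: no 1:1-free in-range split of k·52 and k·77 into factor pairs; take k = 4
k = 4: N1·N3 = 208 = 13·16, N2·N4 = 308 = 14·22
achieved = 13·16/(14·22) = 52/77; |achieved − target| = 0 ≤ 13/1925 ✓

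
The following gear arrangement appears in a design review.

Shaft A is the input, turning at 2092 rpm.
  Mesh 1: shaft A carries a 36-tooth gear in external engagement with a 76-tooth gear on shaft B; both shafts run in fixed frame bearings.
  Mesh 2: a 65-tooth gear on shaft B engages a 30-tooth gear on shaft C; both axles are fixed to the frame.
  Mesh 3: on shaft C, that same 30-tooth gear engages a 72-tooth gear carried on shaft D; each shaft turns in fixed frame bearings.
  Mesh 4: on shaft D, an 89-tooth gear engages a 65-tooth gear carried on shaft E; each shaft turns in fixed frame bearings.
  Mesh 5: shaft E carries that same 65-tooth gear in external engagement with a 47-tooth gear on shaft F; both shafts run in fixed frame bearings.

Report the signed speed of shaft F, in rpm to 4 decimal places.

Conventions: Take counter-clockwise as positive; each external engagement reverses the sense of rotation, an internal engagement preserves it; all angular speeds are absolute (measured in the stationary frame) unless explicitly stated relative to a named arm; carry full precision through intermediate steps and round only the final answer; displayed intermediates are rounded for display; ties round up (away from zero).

-1694.0398 rpm

recognized (6 fixed axles, 5 meshes): fixed-axis compound train
mesh 1 [36T→76T]: ω = 2092.0000×36/76 = 990.9474 rpm, sense flips to −
mesh 2 [65T→30T]: ω = 990.9474×65/30 = 2147.0526 rpm, sense flips to +
mesh 3 [30T→72T]: ω = 2147.0526×30/72 = 894.6053 rpm, sense flips to −
mesh 4 [89T→65T]: ω = 894.6053×89/65 = 1224.9211 rpm, sense flips to +
mesh 5 [65T→47T]: ω = 1224.9211×65/47 = 1694.0398 rpm, sense flips to −
signed output speed = -1694.0398 rpm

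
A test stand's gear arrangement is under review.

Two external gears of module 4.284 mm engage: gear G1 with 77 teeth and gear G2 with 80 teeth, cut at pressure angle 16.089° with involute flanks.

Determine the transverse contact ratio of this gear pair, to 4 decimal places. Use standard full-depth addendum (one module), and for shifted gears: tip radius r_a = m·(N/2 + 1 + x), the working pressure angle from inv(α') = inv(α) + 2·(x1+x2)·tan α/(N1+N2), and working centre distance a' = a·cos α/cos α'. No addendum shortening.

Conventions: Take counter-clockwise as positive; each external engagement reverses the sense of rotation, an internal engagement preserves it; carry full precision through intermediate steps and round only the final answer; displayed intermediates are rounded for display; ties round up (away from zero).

2.1118

class = single-mesh tooth geometry [involute pair 77T × 80T, m = 4.284]
base radii: r_b1 = 158.473927, r_b2 = 164.648236
tip radii: r_a1 = 169.218000, r_a2 = 175.644000
no profile shift: α' = α, a' = a
action lengths: √(r_a1²−r_b1²) = 59.335874, √(r_a2²−r_b2²) = 61.170034
base pitch p_b = π·m·cos α = 12.931442
CR = (59.335874 + 61.170034 − 336.294000·sin 16.08900°)/12.931442 = 2.111805
contact ratio ≈ 2.1118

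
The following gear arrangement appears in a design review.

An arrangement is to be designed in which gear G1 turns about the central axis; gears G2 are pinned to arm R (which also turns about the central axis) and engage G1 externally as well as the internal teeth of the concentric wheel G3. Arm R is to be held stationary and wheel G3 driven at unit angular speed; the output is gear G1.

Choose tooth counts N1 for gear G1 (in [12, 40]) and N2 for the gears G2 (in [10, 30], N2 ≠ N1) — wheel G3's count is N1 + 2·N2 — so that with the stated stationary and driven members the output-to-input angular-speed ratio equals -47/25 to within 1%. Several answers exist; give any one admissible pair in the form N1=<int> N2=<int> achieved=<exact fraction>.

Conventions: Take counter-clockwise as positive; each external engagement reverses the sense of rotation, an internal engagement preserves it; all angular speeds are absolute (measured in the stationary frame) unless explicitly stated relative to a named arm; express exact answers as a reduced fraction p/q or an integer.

N1=25 N2=11 achieved=-47/25

planetary set to be sized for -47/25 (Willis relation)
Willis with ω_arm = 0: ω_sun/ω_ring = −N3/N1; set equal to -47/25  ⇒  N3/N1 = −(-47/25) = 47/25
N3 = N1 + 2·N2  ⇒  N2/N1 = (N3/N1 − 1)/2 = (47/25 − 1)/2 = 11/25
smallest multiple with N1 ≥ 12 and N2 ≥ 10: k = 1  ⇒  N1 = 1·25 = 25, N2 = 1·11 = 11 (N1 ≤ 40, N2 ≤ 30, N2 ≠ N1 ✓), N3 = 25 + 2·11 = 47
check: −N3/N1 with N1 = 25, N3 = 47 gives -47/25; |achieved − target| = 0 ≤ 47/2500 ✓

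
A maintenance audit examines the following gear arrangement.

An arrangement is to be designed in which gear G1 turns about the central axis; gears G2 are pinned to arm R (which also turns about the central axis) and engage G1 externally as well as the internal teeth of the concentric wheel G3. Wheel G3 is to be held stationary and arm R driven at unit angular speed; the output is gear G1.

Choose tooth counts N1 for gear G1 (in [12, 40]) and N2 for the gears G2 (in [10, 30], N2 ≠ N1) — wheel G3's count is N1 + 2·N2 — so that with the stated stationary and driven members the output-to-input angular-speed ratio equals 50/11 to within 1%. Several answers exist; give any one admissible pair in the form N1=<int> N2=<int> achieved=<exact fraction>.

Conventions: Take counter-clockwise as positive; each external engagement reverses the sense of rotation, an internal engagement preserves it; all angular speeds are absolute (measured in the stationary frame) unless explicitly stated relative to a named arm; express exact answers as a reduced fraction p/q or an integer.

N1=22 N2=28 achieved=50/11

design class (target 50/11): planetary set
Willis with ω_ring = 0: ω_sun/ω_arm = (N1+N3)/N1; set equal to 50/11  ⇒  N3/N1 = 50/11 − 1 = 39/11
N3 = N1 + 2·N2  ⇒  N2/N1 = (N3/N1 − 1)/2 = (39/11 − 1)/2 = 14/11
smallest multiple with N1 ≥ 12 and N2 ≥ 10: k = 2  ⇒  N1 = 2·11 = 22, N2 = 2·14 = 28 (N1 ≤ 40, N2 ≤ 30, N2 ≠ N1 ✓), N3 = 22 + 2·28 = 78
check: (N1+N3)/N1 with N1 = 22, N3 = 78 gives 50/11; |achieved − target| = 0 ≤ 1/22 ✓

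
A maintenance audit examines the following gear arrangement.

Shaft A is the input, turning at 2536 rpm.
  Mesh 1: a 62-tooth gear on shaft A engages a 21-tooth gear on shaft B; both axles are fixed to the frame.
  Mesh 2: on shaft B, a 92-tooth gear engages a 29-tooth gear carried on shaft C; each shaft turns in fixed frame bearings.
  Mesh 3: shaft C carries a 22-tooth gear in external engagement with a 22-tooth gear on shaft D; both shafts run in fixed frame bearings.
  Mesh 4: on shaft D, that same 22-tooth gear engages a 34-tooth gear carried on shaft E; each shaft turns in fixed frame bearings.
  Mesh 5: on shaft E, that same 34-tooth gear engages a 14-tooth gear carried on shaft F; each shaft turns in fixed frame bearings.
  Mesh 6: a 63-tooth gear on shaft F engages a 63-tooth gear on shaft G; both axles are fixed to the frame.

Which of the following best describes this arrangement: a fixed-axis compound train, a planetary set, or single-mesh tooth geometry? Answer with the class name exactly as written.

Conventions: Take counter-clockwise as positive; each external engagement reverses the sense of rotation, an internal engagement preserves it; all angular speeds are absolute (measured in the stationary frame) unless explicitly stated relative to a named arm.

fixed-axis compound train

6-mesh fixed-axis compound train (all bearings frame-fixed)
classification: fixed-axis compound train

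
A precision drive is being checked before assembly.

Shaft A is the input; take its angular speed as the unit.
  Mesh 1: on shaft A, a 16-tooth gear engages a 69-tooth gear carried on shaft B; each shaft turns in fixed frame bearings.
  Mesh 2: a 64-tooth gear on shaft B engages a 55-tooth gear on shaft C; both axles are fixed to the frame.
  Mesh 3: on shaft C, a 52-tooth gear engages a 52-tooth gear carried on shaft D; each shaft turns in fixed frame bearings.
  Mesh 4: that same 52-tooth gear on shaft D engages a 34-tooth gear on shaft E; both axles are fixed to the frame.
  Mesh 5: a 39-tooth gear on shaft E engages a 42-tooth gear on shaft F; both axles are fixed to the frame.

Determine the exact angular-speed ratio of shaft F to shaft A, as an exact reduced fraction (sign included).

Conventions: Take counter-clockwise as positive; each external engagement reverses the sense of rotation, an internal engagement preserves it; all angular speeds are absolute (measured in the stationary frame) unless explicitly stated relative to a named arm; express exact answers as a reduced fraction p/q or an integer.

-173056/451605

class = fixed-axis compound train [5 meshes; 5 ratios multiply, 5 sense flips]
mesh 1 [16T→69T]: running ratio 16/69, sense −
mesh 2 [64T→55T]: running ratio 1024/3795, sense +
mesh 3 [52T→52T]: running ratio 1024/3795, sense −
mesh 4 [52T→34T]: running ratio 26624/64515, sense +
mesh 5 [39T→42T]: running ratio 173056/451605, sense −
ω_out/ω_in = -173056/451605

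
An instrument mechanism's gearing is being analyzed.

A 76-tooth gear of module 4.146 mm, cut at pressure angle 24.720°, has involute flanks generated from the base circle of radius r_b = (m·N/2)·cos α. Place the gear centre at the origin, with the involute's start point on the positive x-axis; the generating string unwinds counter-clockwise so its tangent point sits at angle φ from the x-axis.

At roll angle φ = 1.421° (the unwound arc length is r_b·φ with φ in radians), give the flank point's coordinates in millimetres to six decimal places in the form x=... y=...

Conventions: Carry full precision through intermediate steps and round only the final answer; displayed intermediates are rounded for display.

x=143.154664 y=0.000728

class = single-mesh tooth geometry [base-circle involute, m = 4.146, 76T]
pitch radius r_p = m·N/2 = 4.146·76/2 = 157.548000
base radius r_b = r_p·cos α = 157.548000·cos 24.720° = 143.110657
roll angle φ = 1.421° = 0.02480113 rad
x = r_b·(cos φ + φ·sin φ) = 143.154664
y = r_b·(sin φ − φ·cos φ) = 0.000728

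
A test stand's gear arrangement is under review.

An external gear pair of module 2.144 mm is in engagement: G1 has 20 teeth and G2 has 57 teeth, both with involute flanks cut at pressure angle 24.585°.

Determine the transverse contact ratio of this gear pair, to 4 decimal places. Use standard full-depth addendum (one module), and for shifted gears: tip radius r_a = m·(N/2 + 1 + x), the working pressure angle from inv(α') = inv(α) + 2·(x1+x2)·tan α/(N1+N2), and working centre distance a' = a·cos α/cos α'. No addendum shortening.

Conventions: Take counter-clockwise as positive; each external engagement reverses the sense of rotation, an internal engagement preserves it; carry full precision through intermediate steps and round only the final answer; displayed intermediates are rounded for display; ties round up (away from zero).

1.4926

class = single-mesh tooth geometry [involute pair 20T × 57T, m = 2.144]
base radii: r_b1 = 19.496358, r_b2 = 55.564621
tip radii: r_a1 = 23.584000, r_a2 = 63.248000
no profile shift: α' = α, a' = a
action lengths: √(r_a1²−r_b1²) = 13.270157, √(r_a2²−r_b2²) = 30.213945
base pitch p_b = π·m·cos α = 6.124962
CR = (13.270157 + 30.213945 − 82.544000·sin 24.58500°)/6.124962 = 1.492625
contact ratio ≈ 1.4926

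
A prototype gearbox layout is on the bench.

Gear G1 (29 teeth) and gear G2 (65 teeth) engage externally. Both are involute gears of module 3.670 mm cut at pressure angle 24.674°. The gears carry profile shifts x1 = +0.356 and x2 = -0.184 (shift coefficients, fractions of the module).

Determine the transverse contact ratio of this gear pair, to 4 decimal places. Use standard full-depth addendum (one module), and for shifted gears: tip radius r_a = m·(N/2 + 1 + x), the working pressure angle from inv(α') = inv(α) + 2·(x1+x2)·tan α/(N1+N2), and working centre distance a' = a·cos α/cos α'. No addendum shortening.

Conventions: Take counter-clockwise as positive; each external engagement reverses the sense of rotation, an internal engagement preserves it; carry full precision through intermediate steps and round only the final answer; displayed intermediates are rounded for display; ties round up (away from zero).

1.4765

single-mesh involute tooth geometry (29T engaging 65T at module 3.670)
base radii: r_b1 = 48.356348, r_b2 = 108.384919
tip radii: r_a1 = 58.191520, r_a2 = 122.269720
inv(α') = inv(24.674°) + 2·(+0.356-0.184)·tan α/(29+65) = 0.03043760  ⇒  α' = 25.12113°
a' = a·cos α / cos α' = 172.4900·cos 24.674°/cos 25.12113° = 173.115909
action lengths: √(r_a1²−r_b1²) = 32.371539, √(r_a2²−r_b2²) = 56.591464
base pitch p_b = π·m·cos α = 10.476962
CR = (32.371539 + 56.591464 − 173.115909·sin 25.12113°)/10.476962 = 1.476527
contact ratio ≈ 1.4765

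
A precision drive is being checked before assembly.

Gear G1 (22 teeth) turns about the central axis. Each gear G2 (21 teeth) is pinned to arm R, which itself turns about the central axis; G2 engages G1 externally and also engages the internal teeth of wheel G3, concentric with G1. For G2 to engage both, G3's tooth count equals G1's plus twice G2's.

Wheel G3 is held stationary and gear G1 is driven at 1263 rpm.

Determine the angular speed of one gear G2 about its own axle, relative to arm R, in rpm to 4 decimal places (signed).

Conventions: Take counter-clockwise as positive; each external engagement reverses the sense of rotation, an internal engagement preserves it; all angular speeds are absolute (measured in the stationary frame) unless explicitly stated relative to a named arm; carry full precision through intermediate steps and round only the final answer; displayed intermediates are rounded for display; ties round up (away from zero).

-984.6645 rpm

topology: planetary set — G1 22T / G2 21T / G3 64T, arm = carrier (Willis)
normalise by the input: solve with ω_sun = 1, then scale by 1263 rpm
ring teeth: 22 + 2·21 = 64
22(ω_sun−ω_arm) = −64(ω_ring−ω_arm),  ω_ring = 0, ω_sun = 1
22(1−ω_arm) = −64(0−ω_arm)  ⇒  86·ω_arm = 22  ⇒  ω_arm = 11/43
sun–planet mesh: 22·(1−11/43) = −21·(ω_p−ω_arm)  ⇒  ω_p−ω_arm = -704/903
scale: ω_p−ω_arm = -704/903 × 1263 rpm = -984.6645 rpm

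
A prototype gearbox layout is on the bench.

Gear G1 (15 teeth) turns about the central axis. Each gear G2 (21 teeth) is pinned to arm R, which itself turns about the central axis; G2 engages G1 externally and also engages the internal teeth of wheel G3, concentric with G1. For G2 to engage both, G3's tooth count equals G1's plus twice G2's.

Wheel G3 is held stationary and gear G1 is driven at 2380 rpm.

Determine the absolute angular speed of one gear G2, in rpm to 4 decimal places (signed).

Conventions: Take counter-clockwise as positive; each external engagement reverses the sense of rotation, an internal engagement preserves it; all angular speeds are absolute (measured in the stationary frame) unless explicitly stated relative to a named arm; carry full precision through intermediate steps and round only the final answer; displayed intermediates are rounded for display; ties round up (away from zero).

topology: planetary set — G1 15T / G2 21T / G3 57T, arm = carrier (Willis)
normalise by the input: solve with ω_sun = 1, then scale by 2380 rpm
ring teeth: 15 + 2·21 = 57
15(ω_sun−ω_arm) = −57(ω_ring−ω_arm),  ω_ring = 0, ω_sun = 1
15(1−ω_arm) = −57(0−ω_arm)  ⇒  72·ω_arm = 15  ⇒  ω_arm = 5/24
sun–planet mesh: 15·(1−5/24) = −21·(ω_p−ω_arm)  ⇒  ω_p−ω_arm = -95/168
ω_p = 5/24 − 95/168 = -5/14
scale: ω_p = -5/14 × 2380 rpm = -850.0000 rpm

-850.0000 rpm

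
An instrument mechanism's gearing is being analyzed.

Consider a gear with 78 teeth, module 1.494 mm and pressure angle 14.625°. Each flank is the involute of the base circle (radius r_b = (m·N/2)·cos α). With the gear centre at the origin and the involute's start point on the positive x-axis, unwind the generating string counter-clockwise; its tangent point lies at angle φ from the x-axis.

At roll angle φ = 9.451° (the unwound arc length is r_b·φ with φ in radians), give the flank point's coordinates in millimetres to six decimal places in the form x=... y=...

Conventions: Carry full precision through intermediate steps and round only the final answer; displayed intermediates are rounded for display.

topology: single-mesh involute geometry — m = 1.494, N = 78
pitch radius r_p = m·N/2 = 1.494·78/2 = 58.266000
base radius r_b = r_p·cos α = 58.266000·cos 14.625° = 56.378129
roll angle φ = 9.451° = 0.16495107 rad
x = r_b·(cos φ + φ·sin φ) = 57.139912
y = r_b·(sin φ − φ·cos φ) = 0.084115

x=57.139912 y=0.084115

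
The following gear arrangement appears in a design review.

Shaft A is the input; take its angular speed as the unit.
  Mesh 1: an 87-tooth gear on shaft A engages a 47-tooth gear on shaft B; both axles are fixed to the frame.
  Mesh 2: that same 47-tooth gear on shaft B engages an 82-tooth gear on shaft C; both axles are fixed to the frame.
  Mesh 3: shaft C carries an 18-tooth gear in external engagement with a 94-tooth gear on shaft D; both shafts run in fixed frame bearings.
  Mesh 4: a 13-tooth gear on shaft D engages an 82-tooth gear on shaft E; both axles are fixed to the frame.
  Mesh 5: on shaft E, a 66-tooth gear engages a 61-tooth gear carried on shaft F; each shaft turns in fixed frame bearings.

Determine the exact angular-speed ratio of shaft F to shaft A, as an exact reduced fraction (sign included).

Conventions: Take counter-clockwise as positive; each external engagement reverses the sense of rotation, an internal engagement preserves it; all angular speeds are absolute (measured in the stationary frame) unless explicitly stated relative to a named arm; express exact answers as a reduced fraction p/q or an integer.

-335907/9638854

class = fixed-axis compound train [5 meshes; 5 ratios multiply, 5 sense flips]
mesh 1 [87T→47T]: running ratio 87/47, sense −
mesh 2 [47T→82T]: running ratio 87/82, sense +
mesh 3 [18T→94T]: running ratio 783/3854, sense −
mesh 4 [13T→82T]: running ratio 10179/316028, sense +
mesh 5 [66T→61T]: running ratio 335907/9638854, sense −
ω_out/ω_in = -335907/9638854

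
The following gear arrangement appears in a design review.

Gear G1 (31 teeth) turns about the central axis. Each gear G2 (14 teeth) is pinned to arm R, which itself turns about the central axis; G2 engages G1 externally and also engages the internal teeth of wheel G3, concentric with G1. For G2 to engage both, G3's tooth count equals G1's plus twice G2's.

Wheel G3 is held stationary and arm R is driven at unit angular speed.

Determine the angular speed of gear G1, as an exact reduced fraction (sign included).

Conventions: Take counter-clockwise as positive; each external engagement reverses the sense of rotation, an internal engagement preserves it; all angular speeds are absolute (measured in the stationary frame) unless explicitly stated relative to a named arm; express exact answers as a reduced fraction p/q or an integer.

topology: planetary set — G1 31T / G2 14T / G3 59T, arm = carrier (Willis)
ring teeth: 31 + 2·14 = 59
31(ω_sun−ω_arm) = −59(ω_ring−ω_arm),  ω_ring = 0, ω_arm = 1
ω_sun = 1 − (59/31)(0−1) = 90/31
exact speed ratio = 90/31

90/31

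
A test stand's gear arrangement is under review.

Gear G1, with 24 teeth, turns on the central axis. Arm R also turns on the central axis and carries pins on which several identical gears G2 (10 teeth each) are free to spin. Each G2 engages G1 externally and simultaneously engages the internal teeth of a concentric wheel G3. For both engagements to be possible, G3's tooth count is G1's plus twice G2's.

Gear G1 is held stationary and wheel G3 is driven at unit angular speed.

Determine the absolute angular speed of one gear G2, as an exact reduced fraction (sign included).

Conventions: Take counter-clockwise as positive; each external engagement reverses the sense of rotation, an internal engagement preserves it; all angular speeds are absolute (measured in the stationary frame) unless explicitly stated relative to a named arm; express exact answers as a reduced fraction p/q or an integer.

planetary set (24T centre, 10T on arm, 44T internal) — Willis relation
ring teeth: 24 + 2·10 = 44
24(ω_sun−ω_arm) = −44(ω_ring−ω_arm),  ω_sun = 0, ω_ring = 1
24(0−ω_arm) = −44(1−ω_arm)  ⇒  68·ω_arm = 44  ⇒  ω_arm = 11/17
sun–planet mesh: 24·(0−11/17) = −10·(ω_p−ω_arm)  ⇒  ω_p−ω_arm = 132/85
ω_p = 11/17 + 132/85 = 11/5
exact speed ratio = 11/5

11/5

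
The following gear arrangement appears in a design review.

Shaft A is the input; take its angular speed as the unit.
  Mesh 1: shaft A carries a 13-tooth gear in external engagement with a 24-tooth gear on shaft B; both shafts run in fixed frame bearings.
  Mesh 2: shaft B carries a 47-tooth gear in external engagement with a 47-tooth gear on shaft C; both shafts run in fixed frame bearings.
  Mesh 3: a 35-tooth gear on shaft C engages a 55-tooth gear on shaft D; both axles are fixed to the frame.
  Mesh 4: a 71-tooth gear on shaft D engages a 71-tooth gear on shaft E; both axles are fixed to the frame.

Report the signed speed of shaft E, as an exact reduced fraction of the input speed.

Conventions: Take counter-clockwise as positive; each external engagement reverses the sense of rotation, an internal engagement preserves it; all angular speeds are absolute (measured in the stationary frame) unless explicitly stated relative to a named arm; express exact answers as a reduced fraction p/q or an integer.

91/264

4-mesh fixed-axis compound train (all bearings frame-fixed)
mesh 1 [13T→24T]: |ω|/ω_in = 1×13/24 = 13/24, sense flips to −
mesh 2 [47T→47T]: |ω|/ω_in = (13/24)×47/47 = 13/24, sense flips to +
mesh 3 [35T→55T]: |ω|/ω_in = (13/24)×35/55 = 91/264, sense flips to −
mesh 4 [71T→71T]: |ω|/ω_in = (91/264)×71/71 = 91/264, sense flips to +
signed output speed (× input speed) = 91/264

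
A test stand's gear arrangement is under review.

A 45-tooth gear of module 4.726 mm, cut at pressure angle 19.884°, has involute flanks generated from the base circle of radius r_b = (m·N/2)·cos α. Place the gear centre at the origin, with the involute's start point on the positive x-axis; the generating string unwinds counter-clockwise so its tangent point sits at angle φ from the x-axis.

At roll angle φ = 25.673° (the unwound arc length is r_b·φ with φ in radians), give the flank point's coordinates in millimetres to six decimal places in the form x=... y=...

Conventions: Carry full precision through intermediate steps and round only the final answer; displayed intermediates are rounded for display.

topology: single-mesh involute geometry — m = 4.726, N = 45
pitch radius r_p = m·N/2 = 4.726·45/2 = 106.335000
base radius r_b = r_p·cos α = 106.335000·cos 19.884° = 99.995641
roll angle φ = 25.673° = 0.44807838 rad
x = r_b·(cos φ + φ·sin φ) = 109.535651
y = r_b·(sin φ − φ·cos φ) = 2.938848

x=109.535651 y=2.938848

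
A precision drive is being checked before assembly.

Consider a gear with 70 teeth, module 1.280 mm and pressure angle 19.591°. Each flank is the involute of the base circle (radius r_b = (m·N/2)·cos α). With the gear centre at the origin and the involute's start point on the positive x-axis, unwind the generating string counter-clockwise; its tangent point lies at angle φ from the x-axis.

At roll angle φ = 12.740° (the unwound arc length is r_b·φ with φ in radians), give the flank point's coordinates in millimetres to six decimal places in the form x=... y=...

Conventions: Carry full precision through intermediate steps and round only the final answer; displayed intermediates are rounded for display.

single-mesh involute tooth geometry (70T wheel at module 1.280)
pitch radius r_p = m·N/2 = 1.280·70/2 = 44.800000
base radius r_b = r_p·cos α = 44.800000·cos 19.591° = 42.206534
roll angle φ = 12.740° = 0.22235495 rad
x = r_b·(cos φ + φ·sin φ) = 43.237055
y = r_b·(sin φ − φ·cos φ) = 0.153904

x=43.237055 y=0.153904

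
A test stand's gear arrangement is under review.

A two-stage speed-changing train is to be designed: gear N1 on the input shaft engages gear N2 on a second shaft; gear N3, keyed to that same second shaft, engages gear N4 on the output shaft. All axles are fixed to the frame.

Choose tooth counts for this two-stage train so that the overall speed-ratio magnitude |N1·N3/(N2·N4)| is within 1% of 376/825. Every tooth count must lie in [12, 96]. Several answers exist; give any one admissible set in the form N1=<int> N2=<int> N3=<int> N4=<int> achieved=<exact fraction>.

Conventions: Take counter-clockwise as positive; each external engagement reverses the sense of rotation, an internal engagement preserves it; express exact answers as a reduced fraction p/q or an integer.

2-stage fixed-axis compound train for ratio 376/825
target = 376/825 in lowest terms: an exact hit needs N1·N3 = k·376 and N2·N4 = k·825 for one integer k, every count in [12, 96]; additionally prefer no 1:1 stage (N1 ≠ N2, N3 ≠ N4)
k = 1: no 1:1-free in-range split of k·376 and k·825 into factor pairs; take k = 2
k = 2: N1·N3 = 752 = 16·47, N2·N4 = 1650 = 22·75
achieved = 16·47/(22·75) = 376/825; |achieved − target| = 0 ≤ 94/20625 ✓

N1=16 N2=22 N3=47 N4=75 achieved=376/825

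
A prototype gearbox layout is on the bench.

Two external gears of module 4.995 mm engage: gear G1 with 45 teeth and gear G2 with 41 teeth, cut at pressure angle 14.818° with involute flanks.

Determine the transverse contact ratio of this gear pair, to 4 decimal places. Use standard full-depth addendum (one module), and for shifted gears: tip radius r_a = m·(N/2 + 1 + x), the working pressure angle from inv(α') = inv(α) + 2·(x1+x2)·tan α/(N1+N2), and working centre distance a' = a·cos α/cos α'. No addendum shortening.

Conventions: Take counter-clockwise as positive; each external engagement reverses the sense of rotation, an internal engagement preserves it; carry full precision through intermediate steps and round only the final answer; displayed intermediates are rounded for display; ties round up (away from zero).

single-mesh involute tooth geometry (45T engaging 41T at module 4.995)
base radii: r_b1 = 108.649839, r_b2 = 98.992076
tip radii: r_a1 = 117.382500, r_a2 = 107.392500
no profile shift: α' = α, a' = a
action lengths: √(r_a1²−r_b1²) = 44.428187, √(r_a2²−r_b2²) = 41.637940
base pitch p_b = π·m·cos α = 15.170379
CR = (44.428187 + 41.637940 − 214.785000·sin 14.81800°)/15.170379 = 2.052353
contact ratio ≈ 2.0524

2.0524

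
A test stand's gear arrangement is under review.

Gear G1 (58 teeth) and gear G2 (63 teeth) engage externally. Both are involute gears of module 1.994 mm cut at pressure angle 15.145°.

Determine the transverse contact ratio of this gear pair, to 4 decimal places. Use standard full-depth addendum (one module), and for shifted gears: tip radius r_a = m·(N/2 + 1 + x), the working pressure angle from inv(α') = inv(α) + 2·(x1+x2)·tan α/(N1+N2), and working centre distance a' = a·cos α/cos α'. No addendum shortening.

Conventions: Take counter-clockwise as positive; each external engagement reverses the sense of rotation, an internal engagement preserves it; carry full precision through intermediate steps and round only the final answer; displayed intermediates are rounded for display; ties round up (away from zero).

single-mesh involute tooth geometry (58T engaging 63T at module 1.994)
base radii: r_b1 = 55.817572, r_b2 = 60.629432
tip radii: r_a1 = 59.820000, r_a2 = 64.805000
no profile shift: α' = α, a' = a
action lengths: √(r_a1²−r_b1²) = 21.513509, √(r_a2²−r_b2²) = 22.885805
base pitch p_b = π·m·cos α = 6.046761
CR = (21.513509 + 22.885805 − 120.637000·sin 15.14500°)/6.046761 = 2.130292
contact ratio ≈ 2.1303

2.1303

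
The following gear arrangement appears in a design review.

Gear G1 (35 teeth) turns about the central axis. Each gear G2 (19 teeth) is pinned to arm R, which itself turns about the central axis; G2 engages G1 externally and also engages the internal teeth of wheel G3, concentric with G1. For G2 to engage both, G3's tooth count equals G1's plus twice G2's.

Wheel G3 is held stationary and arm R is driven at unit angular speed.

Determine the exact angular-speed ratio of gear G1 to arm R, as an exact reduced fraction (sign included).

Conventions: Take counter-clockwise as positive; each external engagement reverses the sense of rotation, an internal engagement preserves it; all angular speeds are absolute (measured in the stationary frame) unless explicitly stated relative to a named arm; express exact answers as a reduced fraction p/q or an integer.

recognized (axles ride arm R): planetary set, 35/19/73 teeth
ring teeth: 35 + 2·19 = 73
35(ω_sun−ω_arm) = −73(ω_ring−ω_arm),  ω_ring = 0, ω_arm = 1
ω_sun = 1 − (73/35)(0−1) = 108/35
ω_out/ω_in = 108/35

108/35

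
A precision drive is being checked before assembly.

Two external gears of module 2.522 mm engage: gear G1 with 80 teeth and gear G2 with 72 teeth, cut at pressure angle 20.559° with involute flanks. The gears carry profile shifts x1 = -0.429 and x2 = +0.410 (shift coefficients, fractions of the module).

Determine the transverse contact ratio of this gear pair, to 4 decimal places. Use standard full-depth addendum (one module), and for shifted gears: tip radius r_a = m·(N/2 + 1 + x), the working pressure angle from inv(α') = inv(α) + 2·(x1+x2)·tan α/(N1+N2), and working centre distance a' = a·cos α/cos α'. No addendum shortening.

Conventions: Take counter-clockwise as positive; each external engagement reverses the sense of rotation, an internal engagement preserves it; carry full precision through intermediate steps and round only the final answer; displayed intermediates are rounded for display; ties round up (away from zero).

topology: single-mesh involute geometry — m = 2.522, 80T/72T pair
base radii: r_b1 = 94.455061, r_b2 = 85.009555
tip radii: r_a1 = 102.320062, r_a2 = 94.348020
inv(α') = inv(20.559°) + 2·(-0.429+0.410)·tan α/(80+72) = 0.01614282  ⇒  α' = 20.52073°
a' = a·cos α / cos α' = 191.6720·cos 20.559°/cos 20.52073° = 191.624039
action lengths: √(r_a1²−r_b1²) = 39.340013, √(r_a2²−r_b2²) = 40.925842
base pitch p_b = π·m·cos α = 7.418483
CR = (39.340013 + 40.925842 − 191.624039·sin 20.52073°)/7.418483 = 1.764884
contact ratio ≈ 1.7649

1.7649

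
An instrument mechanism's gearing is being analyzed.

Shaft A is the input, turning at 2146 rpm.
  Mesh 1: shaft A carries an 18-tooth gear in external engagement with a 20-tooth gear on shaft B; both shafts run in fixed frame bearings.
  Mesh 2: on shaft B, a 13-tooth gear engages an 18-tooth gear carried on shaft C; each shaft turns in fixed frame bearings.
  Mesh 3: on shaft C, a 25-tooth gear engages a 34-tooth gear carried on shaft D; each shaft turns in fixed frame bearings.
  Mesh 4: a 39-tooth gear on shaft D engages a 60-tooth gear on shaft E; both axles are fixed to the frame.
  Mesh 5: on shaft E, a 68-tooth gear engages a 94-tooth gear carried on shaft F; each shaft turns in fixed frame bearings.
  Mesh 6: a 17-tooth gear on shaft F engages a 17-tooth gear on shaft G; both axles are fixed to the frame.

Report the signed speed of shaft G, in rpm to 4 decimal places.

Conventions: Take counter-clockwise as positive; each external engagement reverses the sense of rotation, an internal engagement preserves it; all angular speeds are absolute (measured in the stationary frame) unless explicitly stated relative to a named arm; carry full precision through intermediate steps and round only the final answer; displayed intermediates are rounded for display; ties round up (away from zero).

+482.2793 rpm

6-mesh fixed-axis compound train (all bearings frame-fixed)
mesh 1 [18T→20T]: ω = 2146.0000×18/20 = 1931.4000 rpm, sense flips to −
mesh 2 [13T→18T]: ω = 1931.4000×13/18 = 1394.9000 rpm, sense flips to +
mesh 3 [25T→34T]: ω = 1394.9000×25/34 = 1025.6618 rpm, sense flips to −
mesh 4 [39T→60T]: ω = 1025.6618×39/60 = 666.6801 rpm, sense flips to +
mesh 5 [68T→94T]: ω = 666.6801×68/94 = 482.2793 rpm, sense flips to −
mesh 6 [17T→17T]: ω = 482.2793×17/17 = 482.2793 rpm, sense flips to +
signed output speed = +482.2793 rpm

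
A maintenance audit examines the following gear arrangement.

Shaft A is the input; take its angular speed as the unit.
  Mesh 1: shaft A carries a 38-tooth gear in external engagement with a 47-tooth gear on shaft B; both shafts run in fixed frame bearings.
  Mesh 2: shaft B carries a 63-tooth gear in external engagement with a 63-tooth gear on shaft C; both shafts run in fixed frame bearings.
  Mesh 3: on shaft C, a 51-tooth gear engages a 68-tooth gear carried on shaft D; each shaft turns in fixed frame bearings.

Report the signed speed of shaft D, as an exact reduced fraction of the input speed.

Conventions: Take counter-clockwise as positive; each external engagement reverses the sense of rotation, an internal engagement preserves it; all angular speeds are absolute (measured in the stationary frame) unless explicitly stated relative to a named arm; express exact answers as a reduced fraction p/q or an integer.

3-mesh fixed-axis compound train (all bearings frame-fixed)
mesh 1 [38T→47T]: |ω|/ω_in = 1×38/47 = 38/47, sense flips to −
mesh 2 [63T→63T]: |ω|/ω_in = (38/47)×63/63 = 38/47, sense flips to +
mesh 3 [51T→68T]: |ω|/ω_in = (38/47)×51/68 = 57/94, sense flips to −
signed output speed (× input speed) = -57/94

-57/94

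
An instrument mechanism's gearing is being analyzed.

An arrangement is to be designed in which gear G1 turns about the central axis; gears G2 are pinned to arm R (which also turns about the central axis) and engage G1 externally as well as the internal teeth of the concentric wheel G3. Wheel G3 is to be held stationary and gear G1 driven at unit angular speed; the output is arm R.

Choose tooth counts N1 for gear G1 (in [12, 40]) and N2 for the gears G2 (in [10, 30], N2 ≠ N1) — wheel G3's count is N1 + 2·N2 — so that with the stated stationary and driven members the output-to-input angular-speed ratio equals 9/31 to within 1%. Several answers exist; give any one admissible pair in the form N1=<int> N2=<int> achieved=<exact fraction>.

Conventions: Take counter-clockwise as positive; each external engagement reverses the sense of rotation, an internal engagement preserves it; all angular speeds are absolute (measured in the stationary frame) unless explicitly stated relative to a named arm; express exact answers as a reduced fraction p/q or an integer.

N1=18 N2=13 achieved=9/31

planetary set to be sized for 9/31 (Willis relation)
Willis with ω_ring = 0: ω_arm/ω_sun = N1/(N1+N3); set equal to 9/31  ⇒  N3/N1 = 1/(9/31) − 1 = 22/9
N3 = N1 + 2·N2  ⇒  N2/N1 = (N3/N1 − 1)/2 = (22/9 − 1)/2 = 13/18
smallest multiple with N1 ≥ 12 and N2 ≥ 10: k = 1  ⇒  N1 = 1·18 = 18, N2 = 1·13 = 13 (N1 ≤ 40, N2 ≤ 30, N2 ≠ N1 ✓), N3 = 18 + 2·13 = 44
check: N1/(N1+N3) with N1 = 18, N3 = 44 gives 9/31; |achieved − target| = 0 ≤ 9/3100 ✓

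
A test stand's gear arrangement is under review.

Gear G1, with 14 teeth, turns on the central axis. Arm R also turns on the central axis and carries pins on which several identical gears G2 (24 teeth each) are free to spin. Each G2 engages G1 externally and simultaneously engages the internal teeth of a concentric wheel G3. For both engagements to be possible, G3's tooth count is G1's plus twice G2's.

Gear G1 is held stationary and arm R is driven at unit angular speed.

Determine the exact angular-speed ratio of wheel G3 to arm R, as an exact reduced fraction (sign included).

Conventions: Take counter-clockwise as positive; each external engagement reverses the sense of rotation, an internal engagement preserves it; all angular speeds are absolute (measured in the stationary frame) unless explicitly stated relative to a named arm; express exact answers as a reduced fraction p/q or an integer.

38/31

planetary set (14T centre, 24T on arm, 62T internal) — Willis relation
ring teeth: 14 + 2·24 = 62
14(ω_sun−ω_arm) = −62(ω_ring−ω_arm),  ω_sun = 0, ω_arm = 1
ω_ring = 1 − (14/62)(0−1) = 38/31
ω_out/ω_in = 38/31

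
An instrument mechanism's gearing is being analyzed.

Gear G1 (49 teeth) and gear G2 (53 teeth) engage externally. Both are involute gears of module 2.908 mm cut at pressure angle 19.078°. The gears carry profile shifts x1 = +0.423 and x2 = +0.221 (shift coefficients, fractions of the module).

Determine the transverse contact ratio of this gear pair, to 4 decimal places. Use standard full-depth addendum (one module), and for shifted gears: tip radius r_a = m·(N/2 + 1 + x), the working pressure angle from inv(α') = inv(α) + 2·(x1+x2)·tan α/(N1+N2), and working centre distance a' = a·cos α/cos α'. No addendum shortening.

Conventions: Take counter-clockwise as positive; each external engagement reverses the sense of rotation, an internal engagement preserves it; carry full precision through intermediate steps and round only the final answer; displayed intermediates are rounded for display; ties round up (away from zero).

1.7099

recognized (one external pair, fixed centres): single-mesh tooth geometry, m = 2.908, N1 = 49, N2 = 53
base radii: r_b1 = 67.332777, r_b2 = 72.829330
tip radii: r_a1 = 75.384084, r_a2 = 80.612668
inv(α') = inv(19.078°) + 2·(+0.423+0.221)·tan α/(49+53) = 0.01724439  ⇒  α' = 20.96084°
a' = a·cos α / cos α' = 148.3080·cos 19.078°/cos 20.96084° = 150.094597
action lengths: √(r_a1²−r_b1²) = 33.897748, √(r_a2²−r_b2²) = 34.558515
base pitch p_b = π·m·cos α = 8.633966
CR = (33.897748 + 34.558515 − 150.094597·sin 20.96084°)/8.633966 = 1.709869
contact ratio ≈ 1.7099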